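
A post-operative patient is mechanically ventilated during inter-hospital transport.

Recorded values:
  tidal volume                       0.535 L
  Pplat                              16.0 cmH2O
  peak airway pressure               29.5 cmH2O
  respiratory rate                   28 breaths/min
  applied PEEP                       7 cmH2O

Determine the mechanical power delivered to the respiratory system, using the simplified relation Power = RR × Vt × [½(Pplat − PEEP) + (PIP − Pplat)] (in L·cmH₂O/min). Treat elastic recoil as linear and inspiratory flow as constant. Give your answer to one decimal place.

Per-breath work = Vt × [½(Pplat−PEEP) + (PIP−Pplat)] = 0.535 × [0.5×9.0 + 13.5] = 0.535 × 18.0 = 9.63 L·cmH2O.
Power = 28 × 9.63 = 269.64 L·cmH2O/min.

269.6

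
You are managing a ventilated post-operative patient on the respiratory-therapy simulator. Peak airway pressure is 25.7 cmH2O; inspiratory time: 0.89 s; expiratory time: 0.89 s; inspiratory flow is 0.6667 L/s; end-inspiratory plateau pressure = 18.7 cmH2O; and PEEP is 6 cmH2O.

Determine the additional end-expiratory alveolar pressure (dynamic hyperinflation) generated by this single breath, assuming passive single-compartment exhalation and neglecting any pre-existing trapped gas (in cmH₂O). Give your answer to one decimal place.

Vt = flow × Ti = 0.6667 L/s × 0.89 s × 1000 mL/L = 593.36 mL.
R = (PIP − Pplat)/V̇ = (25.7 − 18.7) / 0.6667 = 7.0/0.6667 = 10.499 cmH2O·s/L.
C = Vt/(Pplat − PEEP) = 593.36 / (18.7 − 6) = 593.36/12.7 = 46.721 mL/cmH2O.
τ = R × C = 10.499 × 0.04672 L/cmH2O = 0.4905 s.
Fraction remaining = e^(−Te/τ) = e^(−0.89/0.4905) = 0.1629; trapped volume = 593.36 × 0.1629 = 96.658 mL.
Additional alveolar pressure from trapping ≈ V_trapped / C = 96.658 / 46.721 = 2.069 cmH2O.

2.1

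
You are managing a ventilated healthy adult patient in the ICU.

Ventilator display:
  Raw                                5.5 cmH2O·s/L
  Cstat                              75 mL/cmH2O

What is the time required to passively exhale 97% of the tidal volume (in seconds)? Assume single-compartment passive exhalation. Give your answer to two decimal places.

τ = R × C = 5.5 × 75 mL/cmH2O = 5.5 × 0.075 L/cmH2O = 0.4125 s.
Exhaled fraction f = 1 − e^(−t/τ) → t = −τ·ln(1 − f) = −0.4125·ln(0.03) = 1.446 s.

1.45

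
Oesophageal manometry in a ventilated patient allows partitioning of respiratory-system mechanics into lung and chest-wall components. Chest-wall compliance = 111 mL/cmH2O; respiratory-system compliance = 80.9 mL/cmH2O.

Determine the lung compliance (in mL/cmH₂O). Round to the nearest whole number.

1/CL = 1/Crs − 1/Ccw.
1/CL = 1/80.9 − 1/111 = 0.003352.
CL = 298.33 mL/cmH2O.

298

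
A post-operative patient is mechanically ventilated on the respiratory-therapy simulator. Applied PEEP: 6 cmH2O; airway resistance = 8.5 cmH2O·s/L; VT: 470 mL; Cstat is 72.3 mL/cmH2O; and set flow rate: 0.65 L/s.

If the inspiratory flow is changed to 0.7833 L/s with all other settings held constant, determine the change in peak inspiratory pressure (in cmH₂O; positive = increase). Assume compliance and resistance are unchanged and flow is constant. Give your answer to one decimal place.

PIP = Vt/C + R·V̇ + PEEP (constant-flow equation of motion).
Only the resistive term changes: ΔPIP = R × ΔV̇ = 8.5 × (0.7833 − 0.65) = 8.5 × 0.1333 = 1.133 cmH2O.

1.1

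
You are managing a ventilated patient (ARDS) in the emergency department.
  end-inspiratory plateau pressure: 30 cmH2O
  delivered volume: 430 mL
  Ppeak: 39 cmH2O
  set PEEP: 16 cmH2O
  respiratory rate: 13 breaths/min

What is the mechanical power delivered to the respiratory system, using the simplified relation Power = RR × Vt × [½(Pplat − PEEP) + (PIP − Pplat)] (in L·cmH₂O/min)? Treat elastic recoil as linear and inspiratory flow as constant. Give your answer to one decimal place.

Per-breath work = Vt × [½(Pplat−PEEP) + (PIP−Pplat)] = 0.430 × [0.5×14.0 + 9.0] = 0.430 × 16.0 = 6.88 L·cmH2O.
Power = 13 × 6.88 = 89.44 L·cmH2O/min.

89.4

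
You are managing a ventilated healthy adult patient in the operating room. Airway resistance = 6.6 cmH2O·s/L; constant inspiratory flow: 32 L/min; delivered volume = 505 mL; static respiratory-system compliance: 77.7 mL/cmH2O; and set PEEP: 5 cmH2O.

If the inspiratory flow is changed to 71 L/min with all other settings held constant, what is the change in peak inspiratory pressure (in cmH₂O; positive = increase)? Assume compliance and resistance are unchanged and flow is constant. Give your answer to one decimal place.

Flow: 32 L/min ÷ 60 = 0.5333 L/s.
New flow: 71 L/min ÷ 60 = 1.1833 L/s.
PIP = Vt/C + R·V̇ + PEEP (constant-flow equation of motion).
Only the resistive term changes: ΔPIP = R × ΔV̇ = 6.6 × (1.1833 − 0.5333) = 6.6 × 0.65 = 4.29 cmH2O.

4.3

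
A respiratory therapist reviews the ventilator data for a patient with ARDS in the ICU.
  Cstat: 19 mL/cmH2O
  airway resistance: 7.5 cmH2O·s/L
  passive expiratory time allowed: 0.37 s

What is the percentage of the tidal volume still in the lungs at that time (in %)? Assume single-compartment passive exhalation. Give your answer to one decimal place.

7.5

τ = R × C = 7.5 × 19 mL/cmH2O = 7.5 × 0.019 L/cmH2O = 0.1425 s.
Passive exhalation: V(t)/V₀ = e^(−t/τ) = e^(−0.37/0.1425) = 0.07453.
Fraction remaining = 0.07453 → 7.453%.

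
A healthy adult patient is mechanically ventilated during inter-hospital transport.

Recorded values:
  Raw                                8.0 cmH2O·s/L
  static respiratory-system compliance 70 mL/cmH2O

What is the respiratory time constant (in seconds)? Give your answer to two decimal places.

τ = R × C = 8.0 × 70 mL/cmH2O = 8.0 × 0.070 L/cmH2O = 0.56 s.

0.56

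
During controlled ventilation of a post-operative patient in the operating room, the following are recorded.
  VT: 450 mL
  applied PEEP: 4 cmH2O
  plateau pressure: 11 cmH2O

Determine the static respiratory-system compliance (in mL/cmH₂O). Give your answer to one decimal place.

Cstat = Vt / (Pplat − PEEP) = 450 / (11 − 4) = 450 / 7.0 = 64.286 mL/cmH2O.

64.3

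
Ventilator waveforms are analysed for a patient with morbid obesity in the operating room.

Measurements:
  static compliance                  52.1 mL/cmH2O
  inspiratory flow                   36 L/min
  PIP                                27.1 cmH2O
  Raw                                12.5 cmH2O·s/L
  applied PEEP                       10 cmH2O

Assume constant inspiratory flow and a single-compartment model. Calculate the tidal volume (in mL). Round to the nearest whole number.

500

Flow: 36 L/min ÷ 60 = 0.6 L/s.
Equation of motion (constant flow): PIP = Vt/C + R·V̇ + PEEP.
Vt/C = PIP − R·V̇ − PEEP = 27.1 − 7.5 − 10 = 9.6 cmH2O.
Vt = C × 9.6 = 52.1 × 9.6 = 500.16 mL.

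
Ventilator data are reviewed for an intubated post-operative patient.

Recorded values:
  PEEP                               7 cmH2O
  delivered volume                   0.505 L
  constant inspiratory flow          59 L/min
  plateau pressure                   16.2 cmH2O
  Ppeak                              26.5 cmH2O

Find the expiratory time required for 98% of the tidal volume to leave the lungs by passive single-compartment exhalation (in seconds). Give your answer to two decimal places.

Flow: 59 L/min ÷ 60 = 0.9833 L/s.
R = (PIP − Pplat)/V̇ = (26.5 − 16.2) / 0.9833 = 10.3/0.9833 = 10.475 cmH2O·s/L.
C = Vt/(Pplat − PEEP) = 505.0 / (16.2 − 7) = 505.0/9.2 = 54.891 mL/cmH2O.
τ = R × C = 10.475 × 0.05489 L/cmH2O = 0.575 s.
t = −τ·ln(1 − 0.98) = −0.575·ln(0.02) = 2.249 s.

2.25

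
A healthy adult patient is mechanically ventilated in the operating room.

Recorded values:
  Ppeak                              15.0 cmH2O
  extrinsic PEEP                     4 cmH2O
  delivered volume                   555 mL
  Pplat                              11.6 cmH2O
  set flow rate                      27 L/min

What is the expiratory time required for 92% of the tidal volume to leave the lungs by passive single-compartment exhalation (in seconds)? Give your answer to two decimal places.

Flow: 27 L/min ÷ 60 = 0.45 L/s.
R = (PIP − Pplat)/V̇ = (15.0 − 11.6) / 0.45 = 3.4/0.45 = 7.556 cmH2O·s/L.
C = Vt/(Pplat − PEEP) = 555.0 / (11.6 − 4) = 555.0/7.6 = 73.026 mL/cmH2O.
τ = R × C = 7.556 × 0.07303 L/cmH2O = 0.5518 s.
t = −τ·ln(1 − 0.92) = −0.5518·ln(0.08) = 1.394 s.

1.39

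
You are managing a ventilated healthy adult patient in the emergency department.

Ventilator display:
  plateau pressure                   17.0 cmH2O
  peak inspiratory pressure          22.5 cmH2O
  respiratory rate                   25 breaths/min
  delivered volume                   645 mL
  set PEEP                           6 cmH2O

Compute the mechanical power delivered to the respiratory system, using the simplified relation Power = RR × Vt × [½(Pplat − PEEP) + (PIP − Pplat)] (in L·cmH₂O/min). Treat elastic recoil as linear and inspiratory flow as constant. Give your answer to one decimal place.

177.4

Per-breath work = Vt × [½(Pplat−PEEP) + (PIP−Pplat)] = 0.645 × [0.5×11.0 + 5.5] = 0.645 × 11.0 = 7.095 L·cmH2O.
Power = 25 × 7.095 = 177.38 L·cmH2O/min.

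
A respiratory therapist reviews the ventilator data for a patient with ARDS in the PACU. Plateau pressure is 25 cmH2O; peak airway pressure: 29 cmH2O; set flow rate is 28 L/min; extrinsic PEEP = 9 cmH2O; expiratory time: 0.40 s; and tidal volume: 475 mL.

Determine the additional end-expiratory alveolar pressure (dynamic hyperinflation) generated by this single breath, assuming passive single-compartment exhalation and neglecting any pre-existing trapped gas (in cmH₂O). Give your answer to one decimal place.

Flow: 28 L/min ÷ 60 = 0.4667 L/s.
R = (PIP − Pplat)/V̇ = (29 − 25) / 0.4667 = 4.0/0.4667 = 8.571 cmH2O·s/L.
C = Vt/(Pplat − PEEP) = 475.0 / (25 − 9) = 475.0/16.0 = 29.688 mL/cmH2O.
τ = R × C = 8.571 × 0.02969 L/cmH2O = 0.2545 s.
Fraction remaining = e^(−Te/τ) = e^(−0.40/0.2545) = 0.2077; trapped volume = 475.0 × 0.2077 = 98.658 mL.
Additional alveolar pressure from trapping ≈ V_trapped / C = 98.658 / 29.688 = 3.323 cmH2O.

3.3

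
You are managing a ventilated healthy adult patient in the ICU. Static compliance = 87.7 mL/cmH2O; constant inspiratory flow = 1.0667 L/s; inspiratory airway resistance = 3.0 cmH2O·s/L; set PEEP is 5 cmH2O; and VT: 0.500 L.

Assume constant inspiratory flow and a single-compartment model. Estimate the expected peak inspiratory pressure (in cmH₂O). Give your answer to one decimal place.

Equation of motion (constant flow): PIP = Vt/C + R·V̇ + PEEP.
PIP = 500/87.7 + 3.0×1.0667 + 5 = 5.701 + 3.2 + 5 = 13.901 cmH2O.

13.9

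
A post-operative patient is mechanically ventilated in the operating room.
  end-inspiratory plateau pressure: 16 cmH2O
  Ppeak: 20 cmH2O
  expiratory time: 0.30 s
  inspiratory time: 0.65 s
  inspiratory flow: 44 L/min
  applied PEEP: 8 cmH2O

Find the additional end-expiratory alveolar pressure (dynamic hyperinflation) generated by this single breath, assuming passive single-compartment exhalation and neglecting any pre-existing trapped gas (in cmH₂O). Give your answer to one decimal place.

Flow: 44 L/min ÷ 60 = 0.7333 L/s.
Vt = flow × Ti = 0.7333 L/s × 0.65 s × 1000 mL/L = 476.65 mL.
R = (PIP − Pplat)/V̇ = (20 − 16) / 0.7333 = 4.0/0.7333 = 5.455 cmH2O·s/L.
C = Vt/(Pplat − PEEP) = 476.65 / (16 − 8) = 476.65/8.0 = 59.581 mL/cmH2O.
τ = R × C = 5.455 × 0.05958 L/cmH2O = 0.325 s.
Fraction remaining = e^(−Te/τ) = e^(−0.30/0.325) = 0.3973; trapped volume = 476.65 × 0.3973 = 189.37 mL.
Additional alveolar pressure from trapping ≈ V_trapped / C = 189.37 / 59.581 = 3.178 cmH2O.

3.2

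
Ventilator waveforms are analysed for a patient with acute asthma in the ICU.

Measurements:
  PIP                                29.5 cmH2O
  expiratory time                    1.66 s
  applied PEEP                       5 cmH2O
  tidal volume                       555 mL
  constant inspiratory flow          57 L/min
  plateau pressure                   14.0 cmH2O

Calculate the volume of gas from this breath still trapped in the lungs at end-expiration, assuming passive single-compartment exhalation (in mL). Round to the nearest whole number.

Flow: 57 L/min ÷ 60 = 0.95 L/s.
R = (PIP − Pplat)/V̇ = (29.5 − 14.0) / 0.95 = 15.5/0.95 = 16.316 cmH2O·s/L.
C = Vt/(Pplat − PEEP) = 555.0 / (14.0 − 5) = 555.0/9.0 = 61.667 mL/cmH2O.
τ = R × C = 16.316 × 0.06167 L/cmH2O = 1.006 s.
Fraction remaining = e^(−Te/τ) = e^(−1.66/1.006) = 0.192.
Trapped volume = 555.0 × 0.192 = 106.56 mL.

107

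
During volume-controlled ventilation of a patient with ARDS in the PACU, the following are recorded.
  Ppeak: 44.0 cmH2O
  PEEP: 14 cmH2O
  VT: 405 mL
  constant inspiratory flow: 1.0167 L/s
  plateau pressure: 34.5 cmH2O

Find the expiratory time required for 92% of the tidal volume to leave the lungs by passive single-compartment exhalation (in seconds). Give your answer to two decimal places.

0.47

R = (PIP − Pplat)/V̇ = (44.0 − 34.5) / 1.0167 = 9.5/1.0167 = 9.344 cmH2O·s/L.
C = Vt/(Pplat − PEEP) = 405.0 / (34.5 − 14) = 405.0/20.5 = 19.756 mL/cmH2O.
τ = R × C = 9.344 × 0.01976 L/cmH2O = 0.1846 s.
t = −τ·ln(1 − 0.92) = −0.1846·ln(0.08) = 0.4662 s.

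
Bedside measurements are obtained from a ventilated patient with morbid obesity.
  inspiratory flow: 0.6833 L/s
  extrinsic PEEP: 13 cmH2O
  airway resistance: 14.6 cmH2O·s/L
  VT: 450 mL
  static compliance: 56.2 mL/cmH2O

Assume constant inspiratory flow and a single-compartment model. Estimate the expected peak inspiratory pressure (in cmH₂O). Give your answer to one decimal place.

31.0

Equation of motion (constant flow): PIP = Vt/C + R·V̇ + PEEP.
PIP = 450/56.2 + 14.6×0.6833 + 13 = 8.007 + 9.976 + 13 = 30.983 cmH2O.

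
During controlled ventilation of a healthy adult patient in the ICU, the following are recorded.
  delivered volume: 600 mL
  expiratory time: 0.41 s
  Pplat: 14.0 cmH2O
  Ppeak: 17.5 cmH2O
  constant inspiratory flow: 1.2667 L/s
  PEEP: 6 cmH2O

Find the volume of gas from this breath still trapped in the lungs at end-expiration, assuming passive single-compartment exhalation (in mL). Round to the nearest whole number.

83

R = (PIP − Pplat)/V̇ = (17.5 − 14.0) / 1.2667 = 3.5/1.2667 = 2.763 cmH2O·s/L.
C = Vt/(Pplat − PEEP) = 600.0 / (14.0 − 6) = 600.0/8.0 = 75.0 mL/cmH2O.
τ = R × C = 2.763 × 0.075 L/cmH2O = 0.2072 s.
Fraction remaining = e^(−Te/τ) = e^(−0.41/0.2072) = 0.1382.
Trapped volume = 600.0 × 0.1382 = 82.92 mL.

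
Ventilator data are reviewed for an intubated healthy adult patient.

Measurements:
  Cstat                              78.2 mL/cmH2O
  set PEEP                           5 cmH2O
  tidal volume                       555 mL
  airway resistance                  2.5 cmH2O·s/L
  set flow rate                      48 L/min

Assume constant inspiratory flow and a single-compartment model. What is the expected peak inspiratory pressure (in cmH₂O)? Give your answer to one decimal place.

Flow: 48 L/min ÷ 60 = 0.8 L/s.
Equation of motion (constant flow): PIP = Vt/C + R·V̇ + PEEP.
PIP = 555/78.2 + 2.5×0.8 + 5 = 7.097 + 2.0 + 5 = 14.097 cmH2O.

14.1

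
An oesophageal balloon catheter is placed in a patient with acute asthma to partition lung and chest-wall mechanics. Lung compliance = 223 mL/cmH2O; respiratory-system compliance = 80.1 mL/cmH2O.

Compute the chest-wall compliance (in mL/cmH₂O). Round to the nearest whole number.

125

1/Ccw = 1/Crs − 1/CL.
1/Ccw = 1/80.1 − 1/223 = 0.008.
Ccw = 125.0 mL/cmH2O.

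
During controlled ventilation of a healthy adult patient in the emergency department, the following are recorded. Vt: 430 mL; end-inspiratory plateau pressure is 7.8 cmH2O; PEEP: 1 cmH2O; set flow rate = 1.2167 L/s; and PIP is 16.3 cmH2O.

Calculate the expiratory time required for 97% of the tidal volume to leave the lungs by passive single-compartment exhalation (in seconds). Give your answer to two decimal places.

1.55

R = (PIP − Pplat)/V̇ = (16.3 − 7.8) / 1.2167 = 8.5/1.2167 = 6.986 cmH2O·s/L.
C = Vt/(Pplat − PEEP) = 430.0 / (7.8 − 1) = 430.0/6.8 = 63.235 mL/cmH2O.
τ = R × C = 6.986 × 0.06324 L/cmH2O = 0.4418 s.
t = −τ·ln(1 − 0.97) = −0.4418·ln(0.03) = 1.549 s.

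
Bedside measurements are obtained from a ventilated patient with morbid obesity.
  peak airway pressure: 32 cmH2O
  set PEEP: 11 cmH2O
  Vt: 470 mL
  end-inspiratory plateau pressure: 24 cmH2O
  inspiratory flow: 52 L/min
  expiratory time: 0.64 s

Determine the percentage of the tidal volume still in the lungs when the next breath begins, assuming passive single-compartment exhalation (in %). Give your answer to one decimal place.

Flow: 52 L/min ÷ 60 = 0.8667 L/s.
R = (PIP − Pplat)/V̇ = (32 − 24) / 0.8667 = 8.0/0.8667 = 9.23 cmH2O·s/L.
C = Vt/(Pplat − PEEP) = 470.0 / (24 − 11) = 470.0/13.0 = 36.154 mL/cmH2O.
τ = R × C = 9.23 × 0.03615 L/cmH2O = 0.3337 s.
Fraction remaining at end-expiration = e^(−Te/τ) = e^(−0.64/0.3337) = 0.1469 → 14.69%.

14.7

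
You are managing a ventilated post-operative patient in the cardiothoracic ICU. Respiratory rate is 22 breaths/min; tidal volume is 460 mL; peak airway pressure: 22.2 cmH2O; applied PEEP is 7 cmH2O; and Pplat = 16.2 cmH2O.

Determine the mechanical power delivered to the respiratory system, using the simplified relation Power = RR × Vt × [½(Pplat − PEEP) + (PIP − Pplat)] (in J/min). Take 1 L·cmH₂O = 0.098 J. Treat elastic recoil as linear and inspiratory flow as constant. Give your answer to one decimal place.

Per-breath work = Vt × [½(Pplat−PEEP) + (PIP−Pplat)] = 0.460 × [0.5×9.2 + 6.0] = 0.460 × 10.6 = 4.876 L·cmH2O.
Power = 22 × 4.876 = 107.27 L·cmH2O/min.
× 0.098 J/(L·cmH2O) → 10.512 J/min.

10.5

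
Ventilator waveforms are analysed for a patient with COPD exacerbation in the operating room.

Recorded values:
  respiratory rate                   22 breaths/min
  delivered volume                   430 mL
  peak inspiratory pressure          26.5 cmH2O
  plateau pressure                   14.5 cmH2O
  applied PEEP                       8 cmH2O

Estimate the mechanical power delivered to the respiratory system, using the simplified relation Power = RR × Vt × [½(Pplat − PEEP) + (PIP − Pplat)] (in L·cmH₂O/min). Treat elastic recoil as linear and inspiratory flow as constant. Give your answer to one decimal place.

Per-breath work = Vt × [½(Pplat−PEEP) + (PIP−Pplat)] = 0.430 × [0.5×6.5 + 12.0] = 0.430 × 15.25 = 6.558 L·cmH2O.
Power = 22 × 6.558 = 144.28 L·cmH2O/min.

144.3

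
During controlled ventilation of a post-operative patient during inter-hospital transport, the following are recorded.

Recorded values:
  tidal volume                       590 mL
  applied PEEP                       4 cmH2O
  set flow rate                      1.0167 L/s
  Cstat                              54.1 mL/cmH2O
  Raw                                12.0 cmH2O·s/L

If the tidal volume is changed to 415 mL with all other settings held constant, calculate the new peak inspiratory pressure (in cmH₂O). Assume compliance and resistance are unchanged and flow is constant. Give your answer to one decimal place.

23.9

PIP = Vt/C + R·V̇ + PEEP (constant-flow equation of motion).
Only the elastic term changes: ΔPIP = ΔVt / C = (415 − 590) / 54.1 = -3.235 cmH2O.
Original PIP = 590/54.1 + 12.0×1.0167 + 4 = 27.106 cmH2O; new PIP = 27.106 + (-3.235) = 23.871 cmH2O.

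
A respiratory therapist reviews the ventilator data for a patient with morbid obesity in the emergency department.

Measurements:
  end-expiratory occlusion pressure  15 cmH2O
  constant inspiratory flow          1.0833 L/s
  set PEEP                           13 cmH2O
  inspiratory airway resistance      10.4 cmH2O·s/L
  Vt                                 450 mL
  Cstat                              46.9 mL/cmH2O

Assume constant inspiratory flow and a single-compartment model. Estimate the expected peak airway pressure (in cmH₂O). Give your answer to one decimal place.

35.9

Total PEEP = 15 cmH2O (set 13 + intrinsic 2); this is the baseline alveolar pressure.
Equation of motion (constant flow): PIP = Vt/C + R·V̇ + PEEP.
PIP = 450/46.9 + 10.4×1.0833 + 15 = 9.595 + 11.266 + 15 = 35.861 cmH2O.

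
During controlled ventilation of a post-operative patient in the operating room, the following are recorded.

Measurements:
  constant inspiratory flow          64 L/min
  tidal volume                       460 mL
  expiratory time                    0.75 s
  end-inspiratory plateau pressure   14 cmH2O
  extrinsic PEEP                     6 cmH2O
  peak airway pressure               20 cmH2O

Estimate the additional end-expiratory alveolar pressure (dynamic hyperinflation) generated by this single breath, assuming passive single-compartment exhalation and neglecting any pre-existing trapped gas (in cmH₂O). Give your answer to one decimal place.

Flow: 64 L/min ÷ 60 = 1.0667 L/s.
R = (PIP − Pplat)/V̇ = (20 − 14) / 1.0667 = 6.0/1.0667 = 5.625 cmH2O·s/L.
C = Vt/(Pplat − PEEP) = 460.0 / (14 − 6) = 460.0/8.0 = 57.5 mL/cmH2O.
τ = R × C = 5.625 × 0.0575 L/cmH2O = 0.3234 s.
Fraction remaining = e^(−Te/τ) = e^(−0.75/0.3234) = 0.09836; trapped volume = 460.0 × 0.09836 = 45.246 mL.
Additional alveolar pressure from trapping ≈ V_trapped / C = 45.246 / 57.5 = 0.7869 cmH2O.

0.8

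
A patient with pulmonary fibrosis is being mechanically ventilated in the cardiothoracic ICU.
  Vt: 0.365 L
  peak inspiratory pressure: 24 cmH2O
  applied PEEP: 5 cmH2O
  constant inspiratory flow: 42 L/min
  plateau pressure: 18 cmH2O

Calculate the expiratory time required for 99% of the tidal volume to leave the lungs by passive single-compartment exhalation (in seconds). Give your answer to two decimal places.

1.11

Flow: 42 L/min ÷ 60 = 0.7 L/s.
R = (PIP − Pplat)/V̇ = (24 − 18) / 0.7 = 6.0/0.7 = 8.571 cmH2O·s/L.
C = Vt/(Pplat − PEEP) = 365.0 / (18 − 5) = 365.0/13.0 = 28.077 mL/cmH2O.
τ = R × C = 8.571 × 0.02808 L/cmH2O = 0.2407 s.
t = −τ·ln(1 − 0.99) = −0.2407·ln(0.01) = 1.108 s.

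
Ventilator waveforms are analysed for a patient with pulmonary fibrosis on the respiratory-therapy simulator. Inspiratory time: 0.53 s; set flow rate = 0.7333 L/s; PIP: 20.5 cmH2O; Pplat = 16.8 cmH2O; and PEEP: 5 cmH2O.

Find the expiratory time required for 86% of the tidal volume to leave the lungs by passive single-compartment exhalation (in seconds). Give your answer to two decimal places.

Vt = flow × Ti = 0.7333 L/s × 0.53 s × 1000 mL/L = 388.65 mL.
R = (PIP − Pplat)/V̇ = (20.5 − 16.8) / 0.7333 = 3.7/0.7333 = 5.046 cmH2O·s/L.
C = Vt/(Pplat − PEEP) = 388.65 / (16.8 − 5) = 388.65/11.8 = 32.936 mL/cmH2O.
τ = R × C = 5.046 × 0.03294 L/cmH2O = 0.1662 s.
t = −τ·ln(1 − 0.86) = −0.1662·ln(0.14) = 0.3268 s.

0.33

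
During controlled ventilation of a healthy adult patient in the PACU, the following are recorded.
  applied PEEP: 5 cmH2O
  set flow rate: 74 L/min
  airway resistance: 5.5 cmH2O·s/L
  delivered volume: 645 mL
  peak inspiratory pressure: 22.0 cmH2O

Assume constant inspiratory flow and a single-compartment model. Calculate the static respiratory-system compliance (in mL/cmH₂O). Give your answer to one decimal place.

Flow: 74 L/min ÷ 60 = 1.2333 L/s.
Equation of motion (constant flow): PIP = Vt/C + R·V̇ + PEEP.
Vt/C = PIP − R·V̇ − PEEP = 22.0 − 5.5×1.2333 − 5 = 22.0 − 6.783 − 5 = 10.217 cmH2O.
C = Vt / 10.217 = 645 / 10.217 = 63.13 mL/cmH2O.

63.1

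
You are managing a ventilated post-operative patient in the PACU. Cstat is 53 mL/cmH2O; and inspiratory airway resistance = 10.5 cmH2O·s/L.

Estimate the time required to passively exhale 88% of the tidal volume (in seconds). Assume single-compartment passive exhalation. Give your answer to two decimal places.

τ = R × C = 10.5 × 53 mL/cmH2O = 10.5 × 0.053 L/cmH2O = 0.5565 s.
Exhaled fraction f = 1 − e^(−t/τ) → t = −τ·ln(1 − f) = −0.5565·ln(0.12) = 1.18 s.

1.18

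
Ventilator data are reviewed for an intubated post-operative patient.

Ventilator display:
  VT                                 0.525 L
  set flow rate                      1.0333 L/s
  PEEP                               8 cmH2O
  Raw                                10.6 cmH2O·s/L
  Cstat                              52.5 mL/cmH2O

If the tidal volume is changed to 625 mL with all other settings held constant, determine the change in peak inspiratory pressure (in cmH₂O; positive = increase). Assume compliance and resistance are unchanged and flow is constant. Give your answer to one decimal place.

1.9

PIP = Vt/C + R·V̇ + PEEP (constant-flow equation of motion).
Only the elastic term changes: ΔPIP = ΔVt / C = (625 − 525) / 52.5 = 1.905 cmH2O.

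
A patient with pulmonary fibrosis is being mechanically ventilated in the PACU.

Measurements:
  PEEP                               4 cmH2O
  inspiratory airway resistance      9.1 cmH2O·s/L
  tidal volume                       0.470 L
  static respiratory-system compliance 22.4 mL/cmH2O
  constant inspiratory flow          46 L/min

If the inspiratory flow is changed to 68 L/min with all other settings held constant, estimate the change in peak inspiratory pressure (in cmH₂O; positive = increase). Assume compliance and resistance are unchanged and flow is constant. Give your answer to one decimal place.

Flow: 46 L/min ÷ 60 = 0.7667 L/s.
New flow: 68 L/min ÷ 60 = 1.1333 L/s.
PIP = Vt/C + R·V̇ + PEEP (constant-flow equation of motion).
Only the resistive term changes: ΔPIP = R × ΔV̇ = 9.1 × (1.1333 − 0.7667) = 9.1 × 0.3666 = 3.336 cmH2O.

3.3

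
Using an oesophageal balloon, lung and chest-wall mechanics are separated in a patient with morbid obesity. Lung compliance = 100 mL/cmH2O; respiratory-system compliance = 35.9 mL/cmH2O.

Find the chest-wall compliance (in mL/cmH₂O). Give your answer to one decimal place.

1/Ccw = 1/Crs − 1/CL.
1/Ccw = 1/35.9 − 1/100 = 0.01786.
Ccw = 55.991 mL/cmH2O.

56.0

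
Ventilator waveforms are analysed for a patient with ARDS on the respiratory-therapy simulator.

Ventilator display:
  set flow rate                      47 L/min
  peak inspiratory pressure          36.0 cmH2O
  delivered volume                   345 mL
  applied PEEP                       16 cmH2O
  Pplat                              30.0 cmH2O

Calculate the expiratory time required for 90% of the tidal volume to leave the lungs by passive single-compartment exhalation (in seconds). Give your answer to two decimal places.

0.43

Flow: 47 L/min ÷ 60 = 0.7833 L/s.
R = (PIP − Pplat)/V̇ = (36.0 − 30.0) / 0.7833 = 6.0/0.7833 = 7.66 cmH2O·s/L.
C = Vt/(Pplat − PEEP) = 345.0 / (30.0 − 16) = 345.0/14.0 = 24.643 mL/cmH2O.
τ = R × C = 7.66 × 0.02464 L/cmH2O = 0.1887 s.
t = −τ·ln(1 − 0.90) = −0.1887·ln(0.1) = 0.4345 s.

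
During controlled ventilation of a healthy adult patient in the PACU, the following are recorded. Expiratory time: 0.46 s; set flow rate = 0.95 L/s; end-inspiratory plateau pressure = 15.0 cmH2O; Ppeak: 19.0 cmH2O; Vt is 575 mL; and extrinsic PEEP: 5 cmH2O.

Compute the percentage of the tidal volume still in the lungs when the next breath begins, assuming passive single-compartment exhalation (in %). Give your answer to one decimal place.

15.0

R = (PIP − Pplat)/V̇ = (19.0 − 15.0) / 0.95 = 4.0/0.95 = 4.211 cmH2O·s/L.
C = Vt/(Pplat − PEEP) = 575.0 / (15.0 − 5) = 575.0/10.0 = 57.5 mL/cmH2O.
τ = R × C = 4.211 × 0.0575 L/cmH2O = 0.2421 s.
Fraction remaining at end-expiration = e^(−Te/τ) = e^(−0.46/0.2421) = 0.1496 → 14.96%.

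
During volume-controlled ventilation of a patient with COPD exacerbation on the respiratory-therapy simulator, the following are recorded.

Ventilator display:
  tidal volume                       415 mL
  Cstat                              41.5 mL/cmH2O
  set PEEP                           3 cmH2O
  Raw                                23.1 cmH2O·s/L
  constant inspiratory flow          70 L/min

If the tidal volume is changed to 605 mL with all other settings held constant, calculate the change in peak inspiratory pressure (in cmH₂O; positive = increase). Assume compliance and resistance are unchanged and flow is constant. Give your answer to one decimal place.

4.6

PIP = Vt/C + R·V̇ + PEEP (constant-flow equation of motion).
Only the elastic term changes: ΔPIP = ΔVt / C = (605 − 415) / 41.5 = 4.578 cmH2O.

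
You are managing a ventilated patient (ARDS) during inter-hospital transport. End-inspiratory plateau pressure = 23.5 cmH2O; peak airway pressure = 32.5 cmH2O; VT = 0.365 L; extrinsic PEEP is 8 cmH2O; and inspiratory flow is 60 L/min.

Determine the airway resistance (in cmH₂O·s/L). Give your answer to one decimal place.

Flow: 60 L/min ÷ 60 = 1 L/s.
Raw = (PIP − Pplat) / flow = (32.5 − 23.5) / 1 = 9.0 / 1 = 9.0 cmH2O·s/L.

9.0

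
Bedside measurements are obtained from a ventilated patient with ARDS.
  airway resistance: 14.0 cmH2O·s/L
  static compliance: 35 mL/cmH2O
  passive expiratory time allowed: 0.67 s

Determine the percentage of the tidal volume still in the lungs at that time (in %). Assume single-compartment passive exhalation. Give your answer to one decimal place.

τ = R × C = 14.0 × 35 mL/cmH2O = 14.0 × 0.035 L/cmH2O = 0.49 s.
Passive exhalation: V(t)/V₀ = e^(−t/τ) = e^(−0.67/0.49) = 0.2548.
Fraction remaining = 0.2548 → 25.48%.

25.5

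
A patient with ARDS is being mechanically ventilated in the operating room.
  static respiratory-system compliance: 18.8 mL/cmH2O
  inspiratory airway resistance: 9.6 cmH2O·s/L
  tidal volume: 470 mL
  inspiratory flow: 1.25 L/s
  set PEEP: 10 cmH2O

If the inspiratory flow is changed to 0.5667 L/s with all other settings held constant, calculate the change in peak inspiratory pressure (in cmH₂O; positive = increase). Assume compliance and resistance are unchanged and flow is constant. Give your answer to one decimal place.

PIP = Vt/C + R·V̇ + PEEP (constant-flow equation of motion).
Only the resistive term changes: ΔPIP = R × ΔV̇ = 9.6 × (0.5667 − 1.25) = 9.6 × -0.6833 = -6.56 cmH2O.

-6.6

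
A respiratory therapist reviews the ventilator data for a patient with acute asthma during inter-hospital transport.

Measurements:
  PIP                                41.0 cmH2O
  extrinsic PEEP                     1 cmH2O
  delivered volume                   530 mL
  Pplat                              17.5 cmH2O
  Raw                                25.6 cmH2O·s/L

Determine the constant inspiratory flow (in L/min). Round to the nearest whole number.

flow = (PIP − Pplat) / Raw = (41.0 − 17.5) / 25.6 = 0.918 L/s × 60 = 55.08 L/min.

55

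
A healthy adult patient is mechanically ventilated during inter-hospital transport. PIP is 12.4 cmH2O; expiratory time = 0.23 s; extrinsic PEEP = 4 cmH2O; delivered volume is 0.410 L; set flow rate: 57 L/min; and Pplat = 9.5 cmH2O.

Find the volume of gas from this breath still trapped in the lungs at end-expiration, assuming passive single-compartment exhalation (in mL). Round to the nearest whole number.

149

Flow: 57 L/min ÷ 60 = 0.95 L/s.
R = (PIP − Pplat)/V̇ = (12.4 − 9.5) / 0.95 = 2.9/0.95 = 3.053 cmH2O·s/L.
C = Vt/(Pplat − PEEP) = 410.0 / (9.5 − 4) = 410.0/5.5 = 74.545 mL/cmH2O.
τ = R × C = 3.053 × 0.07455 L/cmH2O = 0.2276 s.
Fraction remaining = e^(−Te/τ) = e^(−0.23/0.2276) = 0.364.
Trapped volume = 410.0 × 0.364 = 149.24 mL.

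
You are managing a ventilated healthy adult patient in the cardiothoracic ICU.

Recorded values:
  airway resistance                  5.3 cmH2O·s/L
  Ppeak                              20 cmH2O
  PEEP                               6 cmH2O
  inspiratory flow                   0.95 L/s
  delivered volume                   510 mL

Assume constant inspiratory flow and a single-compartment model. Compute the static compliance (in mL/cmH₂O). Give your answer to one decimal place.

Equation of motion (constant flow): PIP = Vt/C + R·V̇ + PEEP.
Vt/C = PIP − R·V̇ − PEEP = 20 − 5.3×0.95 − 6 = 20 − 5.035 − 6 = 8.965 cmH2O.
C = Vt / 8.965 = 510 / 8.965 = 56.888 mL/cmH2O.

56.9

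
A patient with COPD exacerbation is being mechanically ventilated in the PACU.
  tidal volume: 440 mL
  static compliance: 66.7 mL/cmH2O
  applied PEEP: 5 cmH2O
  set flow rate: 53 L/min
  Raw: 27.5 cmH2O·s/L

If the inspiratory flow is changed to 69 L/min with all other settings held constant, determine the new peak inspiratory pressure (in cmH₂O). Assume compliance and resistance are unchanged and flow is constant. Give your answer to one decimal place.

Flow: 53 L/min ÷ 60 = 0.8833 L/s.
New flow: 69 L/min ÷ 60 = 1.15 L/s.
PIP = Vt/C + R·V̇ + PEEP (constant-flow equation of motion).
Only the resistive term changes: ΔPIP = R × ΔV̇ = 27.5 × (1.15 − 0.8833) = 27.5 × 0.2667 = 7.334 cmH2O.
Original PIP = 440/66.7 + 27.5×0.8833 + 5 = 35.887 cmH2O; new PIP = 35.887 + (7.334) = 43.221 cmH2O.

43.2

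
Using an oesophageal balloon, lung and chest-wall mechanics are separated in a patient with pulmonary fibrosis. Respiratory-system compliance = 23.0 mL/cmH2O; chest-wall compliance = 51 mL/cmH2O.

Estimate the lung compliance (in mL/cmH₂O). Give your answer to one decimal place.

1/CL = 1/Crs − 1/Ccw.
1/CL = 1/23.0 − 1/51 = 0.02387.
CL = 41.894 mL/cmH2O.

41.9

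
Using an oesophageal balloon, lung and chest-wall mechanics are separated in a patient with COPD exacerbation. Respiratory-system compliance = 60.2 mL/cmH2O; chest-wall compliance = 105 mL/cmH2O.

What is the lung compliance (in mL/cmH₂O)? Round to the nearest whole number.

1/CL = 1/Crs − 1/Ccw.
1/CL = 1/60.2 − 1/105 = 0.007087.
CL = 141.1 mL/cmH2O.

141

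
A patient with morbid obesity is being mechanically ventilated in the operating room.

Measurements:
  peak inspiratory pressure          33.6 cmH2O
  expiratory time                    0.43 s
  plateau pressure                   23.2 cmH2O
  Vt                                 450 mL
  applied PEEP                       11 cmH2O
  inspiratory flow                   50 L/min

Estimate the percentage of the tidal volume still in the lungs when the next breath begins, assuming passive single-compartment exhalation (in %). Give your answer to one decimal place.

39.3

Flow: 50 L/min ÷ 60 = 0.8333 L/s.
R = (PIP − Pplat)/V̇ = (33.6 − 23.2) / 0.8333 = 10.4/0.8333 = 12.48 cmH2O·s/L.
C = Vt/(Pplat − PEEP) = 450.0 / (23.2 − 11) = 450.0/12.2 = 36.885 mL/cmH2O.
τ = R × C = 12.48 × 0.03689 L/cmH2O = 0.4604 s.
Fraction remaining at end-expiration = e^(−Te/τ) = e^(−0.43/0.4604) = 0.393 → 39.3%.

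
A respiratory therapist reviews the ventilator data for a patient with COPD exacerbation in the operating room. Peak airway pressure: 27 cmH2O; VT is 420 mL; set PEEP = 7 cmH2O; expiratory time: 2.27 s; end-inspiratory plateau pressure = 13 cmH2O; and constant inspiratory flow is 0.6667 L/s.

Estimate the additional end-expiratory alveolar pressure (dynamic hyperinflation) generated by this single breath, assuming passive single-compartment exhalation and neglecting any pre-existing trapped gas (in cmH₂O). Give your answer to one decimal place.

1.3

R = (PIP − Pplat)/V̇ = (27 − 13) / 0.6667 = 14.0/0.6667 = 20.999 cmH2O·s/L.
C = Vt/(Pplat − PEEP) = 420.0 / (13 − 7) = 420.0/6.0 = 70.0 mL/cmH2O.
τ = R × C = 20.999 × 0.07 L/cmH2O = 1.47 s.
Fraction remaining = e^(−Te/τ) = e^(−2.27/1.47) = 0.2135; trapped volume = 420.0 × 0.2135 = 89.67 mL.
Additional alveolar pressure from trapping ≈ V_trapped / C = 89.67 / 70.0 = 1.281 cmH2O.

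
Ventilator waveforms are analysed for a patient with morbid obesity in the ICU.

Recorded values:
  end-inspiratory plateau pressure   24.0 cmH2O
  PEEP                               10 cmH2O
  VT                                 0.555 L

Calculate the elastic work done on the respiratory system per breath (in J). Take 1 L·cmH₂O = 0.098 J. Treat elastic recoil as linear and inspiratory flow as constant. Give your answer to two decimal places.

Elastic work ≈ ½ × (Pplat − PEEP) × Vt = 0.5 × (24.0 − 10) × 0.555 L = 0.5 × 14.0 × 0.555 = 3.885 L·cmH2O.
× 0.098 J/(L·cmH2O) → 0.3807 J.

0.38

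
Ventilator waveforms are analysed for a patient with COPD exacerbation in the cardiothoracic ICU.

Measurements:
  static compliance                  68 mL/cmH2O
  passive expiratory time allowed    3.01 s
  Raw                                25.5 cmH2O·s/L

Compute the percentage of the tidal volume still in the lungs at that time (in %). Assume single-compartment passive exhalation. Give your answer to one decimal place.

τ = R × C = 25.5 × 68 mL/cmH2O = 25.5 × 0.068 L/cmH2O = 1.734 s.
Passive exhalation: V(t)/V₀ = e^(−t/τ) = e^(−3.01/1.734) = 0.1762.
Fraction remaining = 0.1762 → 17.62%.

17.6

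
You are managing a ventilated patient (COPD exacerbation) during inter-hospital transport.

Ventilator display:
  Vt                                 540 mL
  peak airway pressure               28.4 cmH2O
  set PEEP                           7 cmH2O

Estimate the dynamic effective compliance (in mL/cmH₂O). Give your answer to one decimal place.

25.2

Dynamic compliance = Vt / (PIP − PEEP) = 540 / (28.4 − 7) = 540 / 21.4 = 25.234 mL/cmH2O.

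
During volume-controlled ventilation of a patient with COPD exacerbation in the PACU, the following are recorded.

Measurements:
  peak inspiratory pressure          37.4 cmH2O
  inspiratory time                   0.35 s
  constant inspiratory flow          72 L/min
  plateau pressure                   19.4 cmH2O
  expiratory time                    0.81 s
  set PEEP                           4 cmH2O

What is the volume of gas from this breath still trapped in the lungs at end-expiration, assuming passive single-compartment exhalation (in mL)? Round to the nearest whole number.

58

Flow: 72 L/min ÷ 60 = 1.2 L/s.
Vt = flow × Ti = 1.2 L/s × 0.35 s × 1000 mL/L = 420.0 mL.
R = (PIP − Pplat)/V̇ = (37.4 − 19.4) / 1.2 = 18.0/1.2 = 15.0 cmH2O·s/L.
C = Vt/(Pplat − PEEP) = 420.0 / (19.4 − 4) = 420.0/15.4 = 27.273 mL/cmH2O.
τ = R × C = 15.0 × 0.02727 L/cmH2O = 0.4091 s.
Fraction remaining = e^(−Te/τ) = e^(−0.81/0.4091) = 0.1381.
Trapped volume = 420.0 × 0.1381 = 58.002 mL.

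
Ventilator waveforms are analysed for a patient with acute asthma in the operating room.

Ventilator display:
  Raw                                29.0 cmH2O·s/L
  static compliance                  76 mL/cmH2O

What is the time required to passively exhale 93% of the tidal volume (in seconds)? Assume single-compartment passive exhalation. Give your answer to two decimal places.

5.86

τ = R × C = 29.0 × 76 mL/cmH2O = 29.0 × 0.076 L/cmH2O = 2.204 s.
Exhaled fraction f = 1 − e^(−t/τ) → t = −τ·ln(1 − f) = −2.204·ln(0.07) = 5.861 s.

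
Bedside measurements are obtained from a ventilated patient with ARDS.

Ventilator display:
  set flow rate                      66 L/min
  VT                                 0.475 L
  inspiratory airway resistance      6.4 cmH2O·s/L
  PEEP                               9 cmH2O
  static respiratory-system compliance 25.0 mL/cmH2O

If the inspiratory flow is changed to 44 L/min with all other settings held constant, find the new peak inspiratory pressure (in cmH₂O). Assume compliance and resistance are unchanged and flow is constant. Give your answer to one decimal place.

Flow: 66 L/min ÷ 60 = 1.1 L/s.
New flow: 44 L/min ÷ 60 = 0.7333 L/s.
PIP = Vt/C + R·V̇ + PEEP (constant-flow equation of motion).
Only the resistive term changes: ΔPIP = R × ΔV̇ = 6.4 × (0.7333 − 1.1) = 6.4 × -0.3667 = -2.347 cmH2O.
Original PIP = 475/25.0 + 6.4×1.1 + 9 = 35.04 cmH2O; new PIP = 35.04 + (-2.347) = 32.693 cmH2O.

32.7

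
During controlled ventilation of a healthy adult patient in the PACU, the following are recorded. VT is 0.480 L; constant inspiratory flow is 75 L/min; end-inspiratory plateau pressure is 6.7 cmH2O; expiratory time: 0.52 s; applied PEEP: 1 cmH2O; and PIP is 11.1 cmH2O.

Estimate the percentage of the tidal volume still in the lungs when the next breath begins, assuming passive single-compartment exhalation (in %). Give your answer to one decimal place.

Flow: 75 L/min ÷ 60 = 1.25 L/s.
R = (PIP − Pplat)/V̇ = (11.1 − 6.7) / 1.25 = 4.4/1.25 = 3.52 cmH2O·s/L.
C = Vt/(Pplat − PEEP) = 480.0 / (6.7 − 1) = 480.0/5.7 = 84.211 mL/cmH2O.
τ = R × C = 3.52 × 0.08421 L/cmH2O = 0.2964 s.
Fraction remaining at end-expiration = e^(−Te/τ) = e^(−0.52/0.2964) = 0.173 → 17.3%.

17.3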